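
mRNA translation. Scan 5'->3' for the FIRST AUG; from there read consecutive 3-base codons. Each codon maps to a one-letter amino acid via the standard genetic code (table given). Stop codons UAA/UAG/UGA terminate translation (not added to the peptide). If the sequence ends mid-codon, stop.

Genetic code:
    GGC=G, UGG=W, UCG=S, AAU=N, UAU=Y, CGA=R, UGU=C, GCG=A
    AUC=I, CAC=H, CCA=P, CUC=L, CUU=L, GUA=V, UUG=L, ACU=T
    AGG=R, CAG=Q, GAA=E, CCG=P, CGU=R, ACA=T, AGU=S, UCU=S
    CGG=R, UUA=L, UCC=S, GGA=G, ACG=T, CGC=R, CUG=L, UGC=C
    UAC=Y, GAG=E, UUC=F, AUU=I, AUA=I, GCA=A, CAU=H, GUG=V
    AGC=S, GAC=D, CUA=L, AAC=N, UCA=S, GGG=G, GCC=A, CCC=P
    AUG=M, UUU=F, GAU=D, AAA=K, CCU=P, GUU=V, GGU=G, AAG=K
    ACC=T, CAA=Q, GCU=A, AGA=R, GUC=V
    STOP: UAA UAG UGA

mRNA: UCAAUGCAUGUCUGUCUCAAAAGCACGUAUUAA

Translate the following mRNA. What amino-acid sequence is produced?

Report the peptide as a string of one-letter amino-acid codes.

Answer: MHVCLKSTY

Derivation:
start AUG at pos 3
pos 3: AUG -> M; peptide=M
pos 6: CAU -> H; peptide=MH
pos 9: GUC -> V; peptide=MHV
pos 12: UGU -> C; peptide=MHVC
pos 15: CUC -> L; peptide=MHVCL
pos 18: AAA -> K; peptide=MHVCLK
pos 21: AGC -> S; peptide=MHVCLKS
pos 24: ACG -> T; peptide=MHVCLKST
pos 27: UAU -> Y; peptide=MHVCLKSTY
pos 30: UAA -> STOP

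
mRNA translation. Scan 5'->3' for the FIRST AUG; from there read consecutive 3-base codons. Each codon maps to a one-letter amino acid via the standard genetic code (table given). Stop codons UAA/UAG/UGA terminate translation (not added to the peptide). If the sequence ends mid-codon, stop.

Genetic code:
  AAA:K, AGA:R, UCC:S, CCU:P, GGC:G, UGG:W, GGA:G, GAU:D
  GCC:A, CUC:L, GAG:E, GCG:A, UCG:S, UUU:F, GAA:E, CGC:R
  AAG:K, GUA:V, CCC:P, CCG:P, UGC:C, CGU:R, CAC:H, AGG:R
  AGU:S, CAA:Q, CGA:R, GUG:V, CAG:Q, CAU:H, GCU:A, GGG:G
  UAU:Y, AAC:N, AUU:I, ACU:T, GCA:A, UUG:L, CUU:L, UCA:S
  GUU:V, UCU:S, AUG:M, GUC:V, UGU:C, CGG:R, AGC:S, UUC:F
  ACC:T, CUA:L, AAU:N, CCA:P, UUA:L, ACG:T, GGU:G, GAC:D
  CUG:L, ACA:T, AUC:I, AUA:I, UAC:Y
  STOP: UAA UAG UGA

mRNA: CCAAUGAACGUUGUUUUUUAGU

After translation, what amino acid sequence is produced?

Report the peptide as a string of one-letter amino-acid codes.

start AUG at pos 3
pos 3: AUG -> M; peptide=M
pos 6: AAC -> N; peptide=MN
pos 9: GUU -> V; peptide=MNV
pos 12: GUU -> V; peptide=MNVV
pos 15: UUU -> F; peptide=MNVVF
pos 18: UAG -> STOP

Answer: MNVVF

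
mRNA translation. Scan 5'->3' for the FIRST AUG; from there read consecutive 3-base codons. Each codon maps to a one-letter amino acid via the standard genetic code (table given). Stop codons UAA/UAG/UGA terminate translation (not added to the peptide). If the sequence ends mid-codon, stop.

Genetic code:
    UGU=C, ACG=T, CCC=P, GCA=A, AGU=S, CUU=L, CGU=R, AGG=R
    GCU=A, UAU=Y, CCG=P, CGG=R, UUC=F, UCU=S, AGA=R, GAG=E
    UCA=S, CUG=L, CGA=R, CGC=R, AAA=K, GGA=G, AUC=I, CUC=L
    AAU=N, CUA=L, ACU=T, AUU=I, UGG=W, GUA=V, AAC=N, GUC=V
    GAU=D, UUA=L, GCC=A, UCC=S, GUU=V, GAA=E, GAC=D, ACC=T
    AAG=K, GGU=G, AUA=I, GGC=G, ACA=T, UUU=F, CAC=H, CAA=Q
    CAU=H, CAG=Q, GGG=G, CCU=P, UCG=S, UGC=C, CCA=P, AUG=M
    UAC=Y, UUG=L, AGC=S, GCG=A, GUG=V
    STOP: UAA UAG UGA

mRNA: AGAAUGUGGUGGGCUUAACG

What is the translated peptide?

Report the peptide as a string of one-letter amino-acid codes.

Answer: MWWA

Derivation:
start AUG at pos 3
pos 3: AUG -> M; peptide=M
pos 6: UGG -> W; peptide=MW
pos 9: UGG -> W; peptide=MWW
pos 12: GCU -> A; peptide=MWWA
pos 15: UAA -> STOP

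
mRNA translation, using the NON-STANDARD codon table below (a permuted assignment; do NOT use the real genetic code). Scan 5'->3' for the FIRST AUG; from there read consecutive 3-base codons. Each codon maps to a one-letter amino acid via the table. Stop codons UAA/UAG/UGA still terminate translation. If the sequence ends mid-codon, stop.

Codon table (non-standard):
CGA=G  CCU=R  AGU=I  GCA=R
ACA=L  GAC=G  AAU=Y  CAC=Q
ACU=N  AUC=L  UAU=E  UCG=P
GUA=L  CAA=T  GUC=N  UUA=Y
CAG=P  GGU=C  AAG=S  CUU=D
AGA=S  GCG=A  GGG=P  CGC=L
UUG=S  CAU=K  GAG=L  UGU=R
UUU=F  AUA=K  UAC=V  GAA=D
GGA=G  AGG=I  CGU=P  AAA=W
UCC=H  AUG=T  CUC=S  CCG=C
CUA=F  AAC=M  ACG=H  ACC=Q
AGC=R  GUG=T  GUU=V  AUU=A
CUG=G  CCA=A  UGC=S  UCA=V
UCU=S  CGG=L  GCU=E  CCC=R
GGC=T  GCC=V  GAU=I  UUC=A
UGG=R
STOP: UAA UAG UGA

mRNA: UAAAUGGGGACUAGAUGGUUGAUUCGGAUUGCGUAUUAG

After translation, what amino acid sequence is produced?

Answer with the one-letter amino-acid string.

start AUG at pos 3
pos 3: AUG -> T; peptide=T
pos 6: GGG -> P; peptide=TP
pos 9: ACU -> N; peptide=TPN
pos 12: AGA -> S; peptide=TPNS
pos 15: UGG -> R; peptide=TPNSR
pos 18: UUG -> S; peptide=TPNSRS
pos 21: AUU -> A; peptide=TPNSRSA
pos 24: CGG -> L; peptide=TPNSRSAL
pos 27: AUU -> A; peptide=TPNSRSALA
pos 30: GCG -> A; peptide=TPNSRSALAA
pos 33: UAU -> E; peptide=TPNSRSALAAE
pos 36: UAG -> STOP

Answer: TPNSRSALAAE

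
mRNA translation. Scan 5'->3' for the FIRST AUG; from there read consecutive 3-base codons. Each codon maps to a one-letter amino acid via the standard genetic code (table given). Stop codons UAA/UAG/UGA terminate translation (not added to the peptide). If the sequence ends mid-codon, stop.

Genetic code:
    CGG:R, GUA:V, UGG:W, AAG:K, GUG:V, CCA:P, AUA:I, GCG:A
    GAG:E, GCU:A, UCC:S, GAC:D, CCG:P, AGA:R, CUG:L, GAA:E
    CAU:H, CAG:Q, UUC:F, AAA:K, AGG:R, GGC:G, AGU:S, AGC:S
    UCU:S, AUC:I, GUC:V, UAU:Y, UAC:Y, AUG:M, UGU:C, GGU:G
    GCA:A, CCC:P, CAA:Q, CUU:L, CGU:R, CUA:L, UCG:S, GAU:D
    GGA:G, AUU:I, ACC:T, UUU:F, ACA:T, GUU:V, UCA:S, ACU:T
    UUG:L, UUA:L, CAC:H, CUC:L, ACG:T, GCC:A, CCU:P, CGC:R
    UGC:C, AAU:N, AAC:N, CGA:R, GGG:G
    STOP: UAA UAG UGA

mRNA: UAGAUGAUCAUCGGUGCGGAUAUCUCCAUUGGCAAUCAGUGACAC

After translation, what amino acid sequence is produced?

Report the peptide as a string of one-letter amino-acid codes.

Answer: MIIGADISIGNQ

Derivation:
start AUG at pos 3
pos 3: AUG -> M; peptide=M
pos 6: AUC -> I; peptide=MI
pos 9: AUC -> I; peptide=MII
pos 12: GGU -> G; peptide=MIIG
pos 15: GCG -> A; peptide=MIIGA
pos 18: GAU -> D; peptide=MIIGAD
pos 21: AUC -> I; peptide=MIIGADI
pos 24: UCC -> S; peptide=MIIGADIS
pos 27: AUU -> I; peptide=MIIGADISI
pos 30: GGC -> G; peptide=MIIGADISIG
pos 33: AAU -> N; peptide=MIIGADISIGN
pos 36: CAG -> Q; peptide=MIIGADISIGNQ
pos 39: UGA -> STOP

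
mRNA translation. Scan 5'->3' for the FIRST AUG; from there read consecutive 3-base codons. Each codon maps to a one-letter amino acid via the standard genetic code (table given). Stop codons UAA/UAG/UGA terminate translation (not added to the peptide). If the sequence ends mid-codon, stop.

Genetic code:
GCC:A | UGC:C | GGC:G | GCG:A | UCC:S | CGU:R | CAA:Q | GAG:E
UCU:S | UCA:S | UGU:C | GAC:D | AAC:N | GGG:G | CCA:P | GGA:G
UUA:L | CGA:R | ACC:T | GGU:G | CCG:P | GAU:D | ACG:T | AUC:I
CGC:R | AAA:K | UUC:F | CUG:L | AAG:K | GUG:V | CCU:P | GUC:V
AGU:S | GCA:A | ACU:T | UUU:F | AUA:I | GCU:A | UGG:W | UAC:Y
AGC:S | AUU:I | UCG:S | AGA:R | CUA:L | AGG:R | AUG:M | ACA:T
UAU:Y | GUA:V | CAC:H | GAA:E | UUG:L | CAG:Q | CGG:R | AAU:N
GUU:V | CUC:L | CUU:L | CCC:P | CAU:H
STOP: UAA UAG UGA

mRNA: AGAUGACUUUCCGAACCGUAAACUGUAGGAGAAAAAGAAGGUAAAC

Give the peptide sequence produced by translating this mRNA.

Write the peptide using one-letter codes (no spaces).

start AUG at pos 2
pos 2: AUG -> M; peptide=M
pos 5: ACU -> T; peptide=MT
pos 8: UUC -> F; peptide=MTF
pos 11: CGA -> R; peptide=MTFR
pos 14: ACC -> T; peptide=MTFRT
pos 17: GUA -> V; peptide=MTFRTV
pos 20: AAC -> N; peptide=MTFRTVN
pos 23: UGU -> C; peptide=MTFRTVNC
pos 26: AGG -> R; peptide=MTFRTVNCR
pos 29: AGA -> R; peptide=MTFRTVNCRR
pos 32: AAA -> K; peptide=MTFRTVNCRRK
pos 35: AGA -> R; peptide=MTFRTVNCRRKR
pos 38: AGG -> R; peptide=MTFRTVNCRRKRR
pos 41: UAA -> STOP

Answer: MTFRTVNCRRKRR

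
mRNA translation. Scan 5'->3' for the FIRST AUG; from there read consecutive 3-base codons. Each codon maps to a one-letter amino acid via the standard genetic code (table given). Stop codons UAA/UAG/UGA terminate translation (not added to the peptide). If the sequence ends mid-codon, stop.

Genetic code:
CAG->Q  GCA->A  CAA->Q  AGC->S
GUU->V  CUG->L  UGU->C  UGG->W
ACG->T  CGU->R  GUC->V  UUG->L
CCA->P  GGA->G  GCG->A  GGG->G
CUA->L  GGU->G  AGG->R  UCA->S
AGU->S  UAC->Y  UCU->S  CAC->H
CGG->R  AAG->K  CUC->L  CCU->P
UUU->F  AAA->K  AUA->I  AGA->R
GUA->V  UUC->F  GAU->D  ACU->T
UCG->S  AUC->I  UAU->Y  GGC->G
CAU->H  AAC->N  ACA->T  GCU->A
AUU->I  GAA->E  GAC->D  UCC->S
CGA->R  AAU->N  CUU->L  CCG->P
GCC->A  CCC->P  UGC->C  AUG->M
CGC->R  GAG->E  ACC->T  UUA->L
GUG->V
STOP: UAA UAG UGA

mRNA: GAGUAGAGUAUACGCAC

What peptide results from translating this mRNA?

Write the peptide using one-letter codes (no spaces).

Answer: (empty: no AUG start codon)

Derivation:
no AUG start codon found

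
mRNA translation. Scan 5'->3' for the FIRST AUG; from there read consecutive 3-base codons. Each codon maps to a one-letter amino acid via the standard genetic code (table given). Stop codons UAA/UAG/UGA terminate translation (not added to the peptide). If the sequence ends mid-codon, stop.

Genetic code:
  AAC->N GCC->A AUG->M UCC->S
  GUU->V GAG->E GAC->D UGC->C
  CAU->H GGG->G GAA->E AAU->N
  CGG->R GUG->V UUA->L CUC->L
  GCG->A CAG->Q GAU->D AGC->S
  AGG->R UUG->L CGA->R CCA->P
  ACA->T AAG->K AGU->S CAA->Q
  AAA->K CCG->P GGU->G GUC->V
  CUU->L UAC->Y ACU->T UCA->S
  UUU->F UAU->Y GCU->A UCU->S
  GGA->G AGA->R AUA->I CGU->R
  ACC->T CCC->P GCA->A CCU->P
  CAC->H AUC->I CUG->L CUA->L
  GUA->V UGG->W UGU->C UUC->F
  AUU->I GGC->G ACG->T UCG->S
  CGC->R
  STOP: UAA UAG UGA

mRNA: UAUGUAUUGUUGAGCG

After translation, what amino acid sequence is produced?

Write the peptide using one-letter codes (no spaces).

start AUG at pos 1
pos 1: AUG -> M; peptide=M
pos 4: UAU -> Y; peptide=MY
pos 7: UGU -> C; peptide=MYC
pos 10: UGA -> STOP

Answer: MYC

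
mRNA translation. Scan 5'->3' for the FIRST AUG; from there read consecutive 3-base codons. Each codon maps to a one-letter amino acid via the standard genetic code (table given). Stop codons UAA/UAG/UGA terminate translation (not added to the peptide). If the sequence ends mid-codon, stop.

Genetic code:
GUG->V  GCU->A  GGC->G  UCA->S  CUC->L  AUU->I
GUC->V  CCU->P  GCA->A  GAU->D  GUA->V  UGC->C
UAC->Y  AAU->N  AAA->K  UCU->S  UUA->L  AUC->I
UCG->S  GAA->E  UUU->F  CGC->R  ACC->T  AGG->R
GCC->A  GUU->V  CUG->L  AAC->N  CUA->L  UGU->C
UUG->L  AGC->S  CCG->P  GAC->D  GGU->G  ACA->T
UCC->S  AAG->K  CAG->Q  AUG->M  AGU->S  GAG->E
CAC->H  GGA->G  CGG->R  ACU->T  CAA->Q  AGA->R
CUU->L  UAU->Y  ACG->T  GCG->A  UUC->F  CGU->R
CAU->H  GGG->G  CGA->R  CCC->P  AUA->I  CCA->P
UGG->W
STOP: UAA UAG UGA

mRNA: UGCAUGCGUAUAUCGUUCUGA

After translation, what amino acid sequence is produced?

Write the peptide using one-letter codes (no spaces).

start AUG at pos 3
pos 3: AUG -> M; peptide=M
pos 6: CGU -> R; peptide=MR
pos 9: AUA -> I; peptide=MRI
pos 12: UCG -> S; peptide=MRIS
pos 15: UUC -> F; peptide=MRISF
pos 18: UGA -> STOP

Answer: MRISF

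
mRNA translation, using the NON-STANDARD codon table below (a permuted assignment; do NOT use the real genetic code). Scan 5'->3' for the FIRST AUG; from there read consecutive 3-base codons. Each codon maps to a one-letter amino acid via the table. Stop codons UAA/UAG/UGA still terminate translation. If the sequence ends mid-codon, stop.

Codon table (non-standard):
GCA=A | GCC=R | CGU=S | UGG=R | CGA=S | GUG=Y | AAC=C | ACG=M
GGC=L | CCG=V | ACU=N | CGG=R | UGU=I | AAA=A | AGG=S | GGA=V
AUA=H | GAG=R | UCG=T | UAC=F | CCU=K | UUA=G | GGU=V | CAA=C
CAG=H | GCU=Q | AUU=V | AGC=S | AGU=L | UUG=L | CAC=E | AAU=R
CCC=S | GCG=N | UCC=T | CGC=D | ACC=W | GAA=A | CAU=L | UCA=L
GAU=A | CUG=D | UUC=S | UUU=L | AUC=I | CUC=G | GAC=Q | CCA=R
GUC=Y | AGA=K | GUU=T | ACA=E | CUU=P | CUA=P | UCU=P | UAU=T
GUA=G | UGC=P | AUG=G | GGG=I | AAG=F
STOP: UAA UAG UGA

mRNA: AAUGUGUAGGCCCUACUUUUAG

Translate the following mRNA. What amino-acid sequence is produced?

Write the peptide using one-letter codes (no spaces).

start AUG at pos 1
pos 1: AUG -> G; peptide=G
pos 4: UGU -> I; peptide=GI
pos 7: AGG -> S; peptide=GIS
pos 10: CCC -> S; peptide=GISS
pos 13: UAC -> F; peptide=GISSF
pos 16: UUU -> L; peptide=GISSFL
pos 19: UAG -> STOP

Answer: GISSFL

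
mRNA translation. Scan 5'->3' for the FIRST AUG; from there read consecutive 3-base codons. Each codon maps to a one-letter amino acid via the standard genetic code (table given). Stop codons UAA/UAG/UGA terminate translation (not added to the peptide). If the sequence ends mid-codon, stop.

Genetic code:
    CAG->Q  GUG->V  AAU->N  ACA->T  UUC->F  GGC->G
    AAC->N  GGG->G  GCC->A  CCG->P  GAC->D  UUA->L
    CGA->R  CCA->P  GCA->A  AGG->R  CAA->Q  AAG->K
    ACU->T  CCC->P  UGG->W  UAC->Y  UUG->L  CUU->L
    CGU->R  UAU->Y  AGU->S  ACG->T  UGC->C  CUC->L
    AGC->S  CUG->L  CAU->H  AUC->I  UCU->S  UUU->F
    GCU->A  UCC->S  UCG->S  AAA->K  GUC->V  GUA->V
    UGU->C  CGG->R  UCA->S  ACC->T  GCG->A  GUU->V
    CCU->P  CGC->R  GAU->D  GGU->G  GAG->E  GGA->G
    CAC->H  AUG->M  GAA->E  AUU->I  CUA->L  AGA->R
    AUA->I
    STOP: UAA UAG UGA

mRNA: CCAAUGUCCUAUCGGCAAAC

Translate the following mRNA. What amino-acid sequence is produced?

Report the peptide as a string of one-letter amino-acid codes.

start AUG at pos 3
pos 3: AUG -> M; peptide=M
pos 6: UCC -> S; peptide=MS
pos 9: UAU -> Y; peptide=MSY
pos 12: CGG -> R; peptide=MSYR
pos 15: CAA -> Q; peptide=MSYRQ
pos 18: only 2 nt remain (<3), stop (end of mRNA)

Answer: MSYRQ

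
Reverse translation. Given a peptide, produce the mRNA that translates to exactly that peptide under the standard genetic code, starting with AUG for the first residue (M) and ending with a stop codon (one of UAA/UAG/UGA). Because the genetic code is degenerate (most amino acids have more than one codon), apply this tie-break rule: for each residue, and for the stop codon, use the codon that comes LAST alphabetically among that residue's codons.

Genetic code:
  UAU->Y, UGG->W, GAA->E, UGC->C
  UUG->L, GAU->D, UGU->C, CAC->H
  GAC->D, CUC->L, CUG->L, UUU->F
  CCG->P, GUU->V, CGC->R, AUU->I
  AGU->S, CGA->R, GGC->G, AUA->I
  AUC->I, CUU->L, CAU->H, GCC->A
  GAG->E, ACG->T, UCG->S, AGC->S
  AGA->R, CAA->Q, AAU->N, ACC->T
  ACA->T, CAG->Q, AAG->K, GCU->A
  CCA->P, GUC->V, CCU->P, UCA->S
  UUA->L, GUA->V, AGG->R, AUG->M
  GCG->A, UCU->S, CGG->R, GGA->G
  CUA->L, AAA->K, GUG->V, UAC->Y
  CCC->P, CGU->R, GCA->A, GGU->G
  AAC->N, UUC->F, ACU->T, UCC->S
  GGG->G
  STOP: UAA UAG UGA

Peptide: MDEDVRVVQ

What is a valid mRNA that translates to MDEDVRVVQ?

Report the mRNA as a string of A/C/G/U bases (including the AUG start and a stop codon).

residue 1: M -> AUG (start codon)
residue 2: D codons sorted = GAC,GAU -> pick last = GAU
residue 3: E codons sorted = GAA,GAG -> pick last = GAG
residue 4: D codons sorted = GAC,GAU -> pick last = GAU
residue 5: V codons sorted = GUA,GUC,GUG,GUU -> pick last = GUU
residue 6: R codons sorted = AGA,AGG,CGA,CGC,CGG,CGU -> pick last = CGU
residue 7: V codons sorted = GUA,GUC,GUG,GUU -> pick last = GUU
residue 8: V codons sorted = GUA,GUC,GUG,GUU -> pick last = GUU
residue 9: Q codons sorted = CAA,CAG -> pick last = CAG
terminator: stop codons sorted = UAA,UAG,UGA -> pick last = UGA

Answer: mRNA: AUGGAUGAGGAUGUUCGUGUUGUUCAGUGA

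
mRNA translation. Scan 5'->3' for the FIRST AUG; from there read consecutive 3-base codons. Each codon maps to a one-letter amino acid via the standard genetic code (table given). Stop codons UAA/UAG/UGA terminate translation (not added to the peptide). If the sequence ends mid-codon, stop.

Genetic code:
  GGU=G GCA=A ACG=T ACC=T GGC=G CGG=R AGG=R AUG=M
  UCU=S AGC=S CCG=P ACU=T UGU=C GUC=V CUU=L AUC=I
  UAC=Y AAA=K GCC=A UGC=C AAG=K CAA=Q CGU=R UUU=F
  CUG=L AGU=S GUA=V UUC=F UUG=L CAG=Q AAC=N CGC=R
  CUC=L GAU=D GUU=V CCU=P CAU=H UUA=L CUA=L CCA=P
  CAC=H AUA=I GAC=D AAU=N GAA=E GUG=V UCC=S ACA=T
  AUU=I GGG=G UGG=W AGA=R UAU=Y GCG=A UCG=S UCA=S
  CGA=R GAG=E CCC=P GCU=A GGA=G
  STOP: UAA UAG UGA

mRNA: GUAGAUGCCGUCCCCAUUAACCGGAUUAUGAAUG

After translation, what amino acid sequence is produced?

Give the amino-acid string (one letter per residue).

start AUG at pos 4
pos 4: AUG -> M; peptide=M
pos 7: CCG -> P; peptide=MP
pos 10: UCC -> S; peptide=MPS
pos 13: CCA -> P; peptide=MPSP
pos 16: UUA -> L; peptide=MPSPL
pos 19: ACC -> T; peptide=MPSPLT
pos 22: GGA -> G; peptide=MPSPLTG
pos 25: UUA -> L; peptide=MPSPLTGL
pos 28: UGA -> STOP

Answer: MPSPLTGL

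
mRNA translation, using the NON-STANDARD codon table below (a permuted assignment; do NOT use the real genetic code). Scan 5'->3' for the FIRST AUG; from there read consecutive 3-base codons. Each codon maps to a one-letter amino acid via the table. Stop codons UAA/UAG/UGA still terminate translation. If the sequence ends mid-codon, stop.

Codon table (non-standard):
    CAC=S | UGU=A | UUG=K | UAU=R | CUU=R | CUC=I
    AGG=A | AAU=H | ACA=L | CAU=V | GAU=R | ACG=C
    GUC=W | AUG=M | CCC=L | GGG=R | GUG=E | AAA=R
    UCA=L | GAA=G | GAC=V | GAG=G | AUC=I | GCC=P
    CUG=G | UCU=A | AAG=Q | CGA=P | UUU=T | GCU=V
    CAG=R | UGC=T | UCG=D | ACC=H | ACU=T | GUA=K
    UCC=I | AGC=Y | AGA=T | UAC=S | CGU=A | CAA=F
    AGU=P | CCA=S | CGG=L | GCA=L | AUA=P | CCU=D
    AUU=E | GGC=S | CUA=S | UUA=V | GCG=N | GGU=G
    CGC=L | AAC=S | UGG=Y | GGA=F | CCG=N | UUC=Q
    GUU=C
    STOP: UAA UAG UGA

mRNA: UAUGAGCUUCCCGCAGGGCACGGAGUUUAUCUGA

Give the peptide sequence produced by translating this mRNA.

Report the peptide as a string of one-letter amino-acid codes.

start AUG at pos 1
pos 1: AUG -> M; peptide=M
pos 4: AGC -> Y; peptide=MY
pos 7: UUC -> Q; peptide=MYQ
pos 10: CCG -> N; peptide=MYQN
pos 13: CAG -> R; peptide=MYQNR
pos 16: GGC -> S; peptide=MYQNRS
pos 19: ACG -> C; peptide=MYQNRSC
pos 22: GAG -> G; peptide=MYQNRSCG
pos 25: UUU -> T; peptide=MYQNRSCGT
pos 28: AUC -> I; peptide=MYQNRSCGTI
pos 31: UGA -> STOP

Answer: MYQNRSCGTI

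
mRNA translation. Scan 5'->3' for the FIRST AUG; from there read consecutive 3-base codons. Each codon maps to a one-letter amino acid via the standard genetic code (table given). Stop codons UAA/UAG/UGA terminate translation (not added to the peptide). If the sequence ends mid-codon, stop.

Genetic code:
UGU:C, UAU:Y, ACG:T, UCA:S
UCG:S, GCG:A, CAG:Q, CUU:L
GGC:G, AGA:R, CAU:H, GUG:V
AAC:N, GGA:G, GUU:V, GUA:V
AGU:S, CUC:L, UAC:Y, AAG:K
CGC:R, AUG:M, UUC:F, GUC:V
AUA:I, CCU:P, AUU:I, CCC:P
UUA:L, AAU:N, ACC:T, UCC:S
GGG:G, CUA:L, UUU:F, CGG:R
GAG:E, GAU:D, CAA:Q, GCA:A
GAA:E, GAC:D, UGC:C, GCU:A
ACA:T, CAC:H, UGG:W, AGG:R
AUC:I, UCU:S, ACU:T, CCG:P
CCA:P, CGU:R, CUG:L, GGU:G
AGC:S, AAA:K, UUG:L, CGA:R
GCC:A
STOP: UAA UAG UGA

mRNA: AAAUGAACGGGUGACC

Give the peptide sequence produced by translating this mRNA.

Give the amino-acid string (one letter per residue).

Answer: MNG

Derivation:
start AUG at pos 2
pos 2: AUG -> M; peptide=M
pos 5: AAC -> N; peptide=MN
pos 8: GGG -> G; peptide=MNG
pos 11: UGA -> STOP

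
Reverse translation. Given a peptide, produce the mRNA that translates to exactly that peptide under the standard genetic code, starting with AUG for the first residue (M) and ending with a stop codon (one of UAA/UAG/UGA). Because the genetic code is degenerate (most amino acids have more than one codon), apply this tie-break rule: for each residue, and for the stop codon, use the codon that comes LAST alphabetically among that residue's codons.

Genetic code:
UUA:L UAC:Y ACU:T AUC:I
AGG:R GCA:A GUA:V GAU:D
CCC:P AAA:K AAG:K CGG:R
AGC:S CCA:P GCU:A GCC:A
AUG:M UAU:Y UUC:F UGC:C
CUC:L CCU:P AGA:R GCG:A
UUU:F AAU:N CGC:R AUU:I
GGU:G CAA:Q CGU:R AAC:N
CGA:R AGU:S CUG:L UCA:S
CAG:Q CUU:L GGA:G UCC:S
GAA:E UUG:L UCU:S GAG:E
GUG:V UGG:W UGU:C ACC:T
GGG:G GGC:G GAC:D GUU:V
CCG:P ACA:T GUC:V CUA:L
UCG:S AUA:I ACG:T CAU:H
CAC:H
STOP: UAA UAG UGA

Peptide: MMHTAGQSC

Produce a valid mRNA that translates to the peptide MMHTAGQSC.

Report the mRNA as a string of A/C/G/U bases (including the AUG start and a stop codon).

Answer: mRNA: AUGAUGCAUACUGCUGGUCAGUCUUGUUGA

Derivation:
residue 1: M -> AUG (start codon)
residue 2: M -> AUG (only codon)
residue 3: H codons sorted = CAC,CAU -> pick last = CAU
residue 4: T codons sorted = ACA,ACC,ACG,ACU -> pick last = ACU
residue 5: A codons sorted = GCA,GCC,GCG,GCU -> pick last = GCU
residue 6: G codons sorted = GGA,GGC,GGG,GGU -> pick last = GGU
residue 7: Q codons sorted = CAA,CAG -> pick last = CAG
residue 8: S codons sorted = AGC,AGU,UCA,UCC,UCG,UCU -> pick last = UCU
residue 9: C codons sorted = UGC,UGU -> pick last = UGU
terminator: stop codons sorted = UAA,UAG,UGA -> pick last = UGA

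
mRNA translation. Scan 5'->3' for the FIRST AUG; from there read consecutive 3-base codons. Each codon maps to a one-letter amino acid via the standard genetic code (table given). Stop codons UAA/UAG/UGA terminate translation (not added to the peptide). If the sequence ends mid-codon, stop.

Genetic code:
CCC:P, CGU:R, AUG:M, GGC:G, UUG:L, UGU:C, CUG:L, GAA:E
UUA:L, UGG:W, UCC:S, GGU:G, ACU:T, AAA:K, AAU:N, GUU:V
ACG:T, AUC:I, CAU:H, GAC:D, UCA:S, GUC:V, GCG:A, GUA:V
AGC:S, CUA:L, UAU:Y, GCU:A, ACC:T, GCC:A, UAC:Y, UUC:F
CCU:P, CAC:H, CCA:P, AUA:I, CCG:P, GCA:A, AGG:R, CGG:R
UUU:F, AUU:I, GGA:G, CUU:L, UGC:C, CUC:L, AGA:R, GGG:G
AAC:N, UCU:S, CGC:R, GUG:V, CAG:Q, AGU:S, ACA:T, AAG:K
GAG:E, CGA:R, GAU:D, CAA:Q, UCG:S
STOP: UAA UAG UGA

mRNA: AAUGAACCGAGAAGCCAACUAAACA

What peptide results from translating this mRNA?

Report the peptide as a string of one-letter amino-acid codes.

start AUG at pos 1
pos 1: AUG -> M; peptide=M
pos 4: AAC -> N; peptide=MN
pos 7: CGA -> R; peptide=MNR
pos 10: GAA -> E; peptide=MNRE
pos 13: GCC -> A; peptide=MNREA
pos 16: AAC -> N; peptide=MNREAN
pos 19: UAA -> STOP

Answer: MNREAN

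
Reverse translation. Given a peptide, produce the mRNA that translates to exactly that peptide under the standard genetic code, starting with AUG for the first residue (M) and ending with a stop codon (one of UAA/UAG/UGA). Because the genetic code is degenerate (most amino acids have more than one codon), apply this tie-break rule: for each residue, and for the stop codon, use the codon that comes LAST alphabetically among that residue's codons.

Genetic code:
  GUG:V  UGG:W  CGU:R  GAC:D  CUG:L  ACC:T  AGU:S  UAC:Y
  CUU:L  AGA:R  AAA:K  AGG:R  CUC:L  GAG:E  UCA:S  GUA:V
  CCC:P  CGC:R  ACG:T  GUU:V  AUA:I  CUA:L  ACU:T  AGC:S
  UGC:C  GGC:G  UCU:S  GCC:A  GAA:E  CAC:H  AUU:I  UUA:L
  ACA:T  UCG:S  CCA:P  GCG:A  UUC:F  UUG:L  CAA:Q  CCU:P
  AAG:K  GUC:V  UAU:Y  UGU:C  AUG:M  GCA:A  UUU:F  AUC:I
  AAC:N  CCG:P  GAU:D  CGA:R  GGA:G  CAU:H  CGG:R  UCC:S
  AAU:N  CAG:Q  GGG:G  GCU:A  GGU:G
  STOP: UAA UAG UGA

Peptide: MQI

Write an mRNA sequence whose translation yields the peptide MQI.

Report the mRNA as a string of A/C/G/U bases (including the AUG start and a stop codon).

residue 1: M -> AUG (start codon)
residue 2: Q codons sorted = CAA,CAG -> pick last = CAG
residue 3: I codons sorted = AUA,AUC,AUU -> pick last = AUU
terminator: stop codons sorted = UAA,UAG,UGA -> pick last = UGA

Answer: mRNA: AUGCAGAUUUGA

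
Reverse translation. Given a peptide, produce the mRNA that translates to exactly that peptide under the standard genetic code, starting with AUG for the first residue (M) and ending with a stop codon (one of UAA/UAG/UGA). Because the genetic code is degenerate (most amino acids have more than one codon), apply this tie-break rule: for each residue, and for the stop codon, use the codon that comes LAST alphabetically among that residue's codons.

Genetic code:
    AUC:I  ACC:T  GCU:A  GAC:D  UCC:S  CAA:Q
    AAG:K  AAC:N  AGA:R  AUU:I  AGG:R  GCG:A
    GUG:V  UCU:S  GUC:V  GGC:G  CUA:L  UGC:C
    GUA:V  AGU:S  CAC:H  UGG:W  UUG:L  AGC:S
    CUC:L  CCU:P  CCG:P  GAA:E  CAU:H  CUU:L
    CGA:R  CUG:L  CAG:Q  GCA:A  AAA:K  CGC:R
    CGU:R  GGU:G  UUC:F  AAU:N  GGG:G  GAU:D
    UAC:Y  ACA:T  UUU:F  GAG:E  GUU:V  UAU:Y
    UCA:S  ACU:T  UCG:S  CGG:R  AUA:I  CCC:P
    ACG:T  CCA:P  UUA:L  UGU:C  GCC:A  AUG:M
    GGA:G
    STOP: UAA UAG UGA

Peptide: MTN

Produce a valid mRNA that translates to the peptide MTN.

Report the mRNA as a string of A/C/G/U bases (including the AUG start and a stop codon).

residue 1: M -> AUG (start codon)
residue 2: T codons sorted = ACA,ACC,ACG,ACU -> pick last = ACU
residue 3: N codons sorted = AAC,AAU -> pick last = AAU
terminator: stop codons sorted = UAA,UAG,UGA -> pick last = UGA

Answer: mRNA: AUGACUAAUUGA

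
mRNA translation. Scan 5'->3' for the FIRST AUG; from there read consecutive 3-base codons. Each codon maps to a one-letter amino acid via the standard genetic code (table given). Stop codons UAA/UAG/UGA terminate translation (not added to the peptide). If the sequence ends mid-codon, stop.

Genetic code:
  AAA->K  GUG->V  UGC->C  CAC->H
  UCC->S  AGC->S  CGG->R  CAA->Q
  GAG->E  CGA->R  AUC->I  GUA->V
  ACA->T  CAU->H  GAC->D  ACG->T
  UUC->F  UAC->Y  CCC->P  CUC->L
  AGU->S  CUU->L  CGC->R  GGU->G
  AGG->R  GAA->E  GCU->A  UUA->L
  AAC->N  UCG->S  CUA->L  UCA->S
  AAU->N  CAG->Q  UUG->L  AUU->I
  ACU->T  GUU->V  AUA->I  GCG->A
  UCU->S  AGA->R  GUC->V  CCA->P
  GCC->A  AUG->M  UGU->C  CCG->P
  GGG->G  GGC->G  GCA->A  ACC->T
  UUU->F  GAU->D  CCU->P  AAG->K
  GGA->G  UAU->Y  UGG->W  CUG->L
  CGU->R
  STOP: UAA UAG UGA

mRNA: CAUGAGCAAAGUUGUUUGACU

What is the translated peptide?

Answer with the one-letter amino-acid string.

Answer: MSKVV

Derivation:
start AUG at pos 1
pos 1: AUG -> M; peptide=M
pos 4: AGC -> S; peptide=MS
pos 7: AAA -> K; peptide=MSK
pos 10: GUU -> V; peptide=MSKV
pos 13: GUU -> V; peptide=MSKVV
pos 16: UGA -> STOP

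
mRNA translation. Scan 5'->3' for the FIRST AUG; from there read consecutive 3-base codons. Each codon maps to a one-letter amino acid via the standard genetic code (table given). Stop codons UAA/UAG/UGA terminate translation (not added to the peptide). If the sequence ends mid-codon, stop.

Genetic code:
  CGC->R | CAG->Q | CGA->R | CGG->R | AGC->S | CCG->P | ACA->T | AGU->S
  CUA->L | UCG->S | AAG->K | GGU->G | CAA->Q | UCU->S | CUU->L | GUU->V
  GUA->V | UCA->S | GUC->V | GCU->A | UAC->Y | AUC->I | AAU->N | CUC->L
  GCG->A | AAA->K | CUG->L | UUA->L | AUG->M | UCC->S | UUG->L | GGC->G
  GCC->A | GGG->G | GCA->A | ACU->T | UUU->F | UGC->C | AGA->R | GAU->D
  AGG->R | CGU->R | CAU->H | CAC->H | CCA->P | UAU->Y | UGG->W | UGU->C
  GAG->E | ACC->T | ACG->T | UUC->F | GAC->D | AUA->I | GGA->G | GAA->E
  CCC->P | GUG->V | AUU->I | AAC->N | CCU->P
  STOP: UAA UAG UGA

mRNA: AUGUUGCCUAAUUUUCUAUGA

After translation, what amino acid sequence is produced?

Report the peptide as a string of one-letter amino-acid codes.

start AUG at pos 0
pos 0: AUG -> M; peptide=M
pos 3: UUG -> L; peptide=ML
pos 6: CCU -> P; peptide=MLP
pos 9: AAU -> N; peptide=MLPN
pos 12: UUU -> F; peptide=MLPNF
pos 15: CUA -> L; peptide=MLPNFL
pos 18: UGA -> STOP

Answer: MLPNFL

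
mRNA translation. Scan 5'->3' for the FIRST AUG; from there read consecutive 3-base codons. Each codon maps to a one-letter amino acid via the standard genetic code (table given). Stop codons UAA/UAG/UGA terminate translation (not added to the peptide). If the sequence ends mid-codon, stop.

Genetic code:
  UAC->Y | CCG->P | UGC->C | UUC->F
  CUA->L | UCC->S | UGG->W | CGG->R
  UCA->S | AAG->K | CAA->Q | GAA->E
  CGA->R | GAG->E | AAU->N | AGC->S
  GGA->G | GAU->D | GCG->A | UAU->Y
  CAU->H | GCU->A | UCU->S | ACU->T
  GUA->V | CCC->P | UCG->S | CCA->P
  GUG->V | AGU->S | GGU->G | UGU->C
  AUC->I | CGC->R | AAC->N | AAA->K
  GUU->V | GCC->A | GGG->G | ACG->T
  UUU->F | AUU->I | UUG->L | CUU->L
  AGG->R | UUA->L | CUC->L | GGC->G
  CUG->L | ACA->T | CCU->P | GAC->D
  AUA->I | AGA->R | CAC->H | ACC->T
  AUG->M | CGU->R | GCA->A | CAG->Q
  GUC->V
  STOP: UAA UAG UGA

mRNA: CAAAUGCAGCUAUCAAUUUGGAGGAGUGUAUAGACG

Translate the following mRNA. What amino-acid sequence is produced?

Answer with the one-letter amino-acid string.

start AUG at pos 3
pos 3: AUG -> M; peptide=M
pos 6: CAG -> Q; peptide=MQ
pos 9: CUA -> L; peptide=MQL
pos 12: UCA -> S; peptide=MQLS
pos 15: AUU -> I; peptide=MQLSI
pos 18: UGG -> W; peptide=MQLSIW
pos 21: AGG -> R; peptide=MQLSIWR
pos 24: AGU -> S; peptide=MQLSIWRS
pos 27: GUA -> V; peptide=MQLSIWRSV
pos 30: UAG -> STOP

Answer: MQLSIWRSV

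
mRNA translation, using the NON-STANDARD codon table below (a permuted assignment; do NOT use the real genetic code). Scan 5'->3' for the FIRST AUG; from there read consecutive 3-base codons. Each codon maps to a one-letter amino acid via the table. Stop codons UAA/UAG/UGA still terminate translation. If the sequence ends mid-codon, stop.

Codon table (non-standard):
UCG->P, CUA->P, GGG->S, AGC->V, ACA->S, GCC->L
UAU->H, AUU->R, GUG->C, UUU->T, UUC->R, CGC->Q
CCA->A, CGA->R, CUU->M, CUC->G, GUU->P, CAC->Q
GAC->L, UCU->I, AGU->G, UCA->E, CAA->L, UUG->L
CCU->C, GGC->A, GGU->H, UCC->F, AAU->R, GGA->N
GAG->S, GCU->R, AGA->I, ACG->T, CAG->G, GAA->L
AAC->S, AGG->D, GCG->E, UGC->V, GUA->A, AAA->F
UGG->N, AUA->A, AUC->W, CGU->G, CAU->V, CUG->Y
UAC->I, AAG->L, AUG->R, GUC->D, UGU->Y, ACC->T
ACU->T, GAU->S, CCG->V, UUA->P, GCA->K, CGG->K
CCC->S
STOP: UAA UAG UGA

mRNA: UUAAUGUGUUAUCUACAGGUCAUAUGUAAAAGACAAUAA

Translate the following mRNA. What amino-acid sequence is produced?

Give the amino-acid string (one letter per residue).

Answer: RYHPGDAYFIL

Derivation:
start AUG at pos 3
pos 3: AUG -> R; peptide=R
pos 6: UGU -> Y; peptide=RY
pos 9: UAU -> H; peptide=RYH
pos 12: CUA -> P; peptide=RYHP
pos 15: CAG -> G; peptide=RYHPG
pos 18: GUC -> D; peptide=RYHPGD
pos 21: AUA -> A; peptide=RYHPGDA
pos 24: UGU -> Y; peptide=RYHPGDAY
pos 27: AAA -> F; peptide=RYHPGDAYF
pos 30: AGA -> I; peptide=RYHPGDAYFI
pos 33: CAA -> L; peptide=RYHPGDAYFIL
pos 36: UAA -> STOP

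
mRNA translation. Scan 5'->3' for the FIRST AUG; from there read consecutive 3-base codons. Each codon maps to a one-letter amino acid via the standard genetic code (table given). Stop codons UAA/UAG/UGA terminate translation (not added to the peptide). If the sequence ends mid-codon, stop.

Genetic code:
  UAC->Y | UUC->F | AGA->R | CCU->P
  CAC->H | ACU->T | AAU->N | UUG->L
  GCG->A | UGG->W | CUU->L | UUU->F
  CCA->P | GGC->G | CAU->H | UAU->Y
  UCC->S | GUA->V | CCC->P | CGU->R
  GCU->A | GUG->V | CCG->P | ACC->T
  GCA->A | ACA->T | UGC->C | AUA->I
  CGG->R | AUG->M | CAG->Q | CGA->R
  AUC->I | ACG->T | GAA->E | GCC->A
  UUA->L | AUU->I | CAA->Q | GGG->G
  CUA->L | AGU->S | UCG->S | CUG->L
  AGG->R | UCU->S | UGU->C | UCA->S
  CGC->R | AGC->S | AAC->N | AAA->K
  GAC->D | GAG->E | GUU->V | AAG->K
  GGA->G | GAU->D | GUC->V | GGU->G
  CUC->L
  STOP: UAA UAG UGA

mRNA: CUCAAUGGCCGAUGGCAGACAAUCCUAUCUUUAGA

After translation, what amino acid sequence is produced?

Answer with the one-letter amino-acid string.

start AUG at pos 4
pos 4: AUG -> M; peptide=M
pos 7: GCC -> A; peptide=MA
pos 10: GAU -> D; peptide=MAD
pos 13: GGC -> G; peptide=MADG
pos 16: AGA -> R; peptide=MADGR
pos 19: CAA -> Q; peptide=MADGRQ
pos 22: UCC -> S; peptide=MADGRQS
pos 25: UAU -> Y; peptide=MADGRQSY
pos 28: CUU -> L; peptide=MADGRQSYL
pos 31: UAG -> STOP

Answer: MADGRQSYL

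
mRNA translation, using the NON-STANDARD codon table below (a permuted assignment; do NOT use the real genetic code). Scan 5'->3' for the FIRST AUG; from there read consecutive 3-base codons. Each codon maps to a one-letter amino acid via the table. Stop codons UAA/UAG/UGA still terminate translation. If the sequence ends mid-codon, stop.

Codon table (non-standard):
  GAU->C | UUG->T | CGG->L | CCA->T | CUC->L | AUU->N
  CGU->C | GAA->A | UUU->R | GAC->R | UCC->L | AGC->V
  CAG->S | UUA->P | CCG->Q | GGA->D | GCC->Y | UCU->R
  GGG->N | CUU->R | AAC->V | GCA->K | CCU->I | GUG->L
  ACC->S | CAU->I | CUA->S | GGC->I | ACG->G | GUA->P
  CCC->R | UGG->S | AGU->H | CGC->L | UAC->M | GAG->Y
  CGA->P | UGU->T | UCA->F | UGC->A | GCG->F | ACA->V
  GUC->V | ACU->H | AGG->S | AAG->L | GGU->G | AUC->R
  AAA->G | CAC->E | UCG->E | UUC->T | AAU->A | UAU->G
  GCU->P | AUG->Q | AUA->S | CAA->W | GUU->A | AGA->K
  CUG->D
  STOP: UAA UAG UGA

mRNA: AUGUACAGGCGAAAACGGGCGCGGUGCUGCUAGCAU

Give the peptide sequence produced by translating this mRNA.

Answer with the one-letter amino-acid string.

Answer: QMSPGLFLAA

Derivation:
start AUG at pos 0
pos 0: AUG -> Q; peptide=Q
pos 3: UAC -> M; peptide=QM
pos 6: AGG -> S; peptide=QMS
pos 9: CGA -> P; peptide=QMSP
pos 12: AAA -> G; peptide=QMSPG
pos 15: CGG -> L; peptide=QMSPGL
pos 18: GCG -> F; peptide=QMSPGLF
pos 21: CGG -> L; peptide=QMSPGLFL
pos 24: UGC -> A; peptide=QMSPGLFLA
pos 27: UGC -> A; peptide=QMSPGLFLAA
pos 30: UAG -> STOP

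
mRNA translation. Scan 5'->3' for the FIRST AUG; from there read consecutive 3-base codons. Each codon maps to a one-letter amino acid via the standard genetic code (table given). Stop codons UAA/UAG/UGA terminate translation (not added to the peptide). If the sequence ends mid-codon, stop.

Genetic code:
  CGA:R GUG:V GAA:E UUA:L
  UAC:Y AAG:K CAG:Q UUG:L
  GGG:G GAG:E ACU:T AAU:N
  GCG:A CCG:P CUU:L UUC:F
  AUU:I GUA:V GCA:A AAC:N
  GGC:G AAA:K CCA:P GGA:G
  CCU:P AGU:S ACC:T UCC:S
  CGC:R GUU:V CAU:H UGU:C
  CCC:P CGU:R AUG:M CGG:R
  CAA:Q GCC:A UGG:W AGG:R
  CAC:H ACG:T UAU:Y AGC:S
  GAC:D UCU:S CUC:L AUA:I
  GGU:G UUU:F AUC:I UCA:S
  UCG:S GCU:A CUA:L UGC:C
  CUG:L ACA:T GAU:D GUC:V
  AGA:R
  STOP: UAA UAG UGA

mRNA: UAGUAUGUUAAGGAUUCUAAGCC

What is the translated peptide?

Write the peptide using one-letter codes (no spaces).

Answer: MLRILS

Derivation:
start AUG at pos 4
pos 4: AUG -> M; peptide=M
pos 7: UUA -> L; peptide=ML
pos 10: AGG -> R; peptide=MLR
pos 13: AUU -> I; peptide=MLRI
pos 16: CUA -> L; peptide=MLRIL
pos 19: AGC -> S; peptide=MLRILS
pos 22: only 1 nt remain (<3), stop (end of mRNA)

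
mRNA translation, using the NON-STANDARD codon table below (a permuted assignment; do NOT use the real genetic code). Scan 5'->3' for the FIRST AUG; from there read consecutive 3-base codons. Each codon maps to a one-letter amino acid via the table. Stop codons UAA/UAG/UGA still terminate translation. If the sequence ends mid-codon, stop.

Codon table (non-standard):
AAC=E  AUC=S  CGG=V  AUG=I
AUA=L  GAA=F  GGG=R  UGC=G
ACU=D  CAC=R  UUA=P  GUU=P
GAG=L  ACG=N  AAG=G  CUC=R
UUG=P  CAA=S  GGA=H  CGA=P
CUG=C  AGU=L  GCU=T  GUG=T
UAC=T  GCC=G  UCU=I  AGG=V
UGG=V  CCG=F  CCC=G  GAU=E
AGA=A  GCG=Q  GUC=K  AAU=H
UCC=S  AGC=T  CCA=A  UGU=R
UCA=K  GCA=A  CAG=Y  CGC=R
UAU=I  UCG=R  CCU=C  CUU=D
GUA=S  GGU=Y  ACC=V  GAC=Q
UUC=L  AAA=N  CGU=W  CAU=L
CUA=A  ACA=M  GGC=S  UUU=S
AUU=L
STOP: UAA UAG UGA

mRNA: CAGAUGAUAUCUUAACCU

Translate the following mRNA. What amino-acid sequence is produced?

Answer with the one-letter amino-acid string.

start AUG at pos 3
pos 3: AUG -> I; peptide=I
pos 6: AUA -> L; peptide=IL
pos 9: UCU -> I; peptide=ILI
pos 12: UAA -> STOP

Answer: ILI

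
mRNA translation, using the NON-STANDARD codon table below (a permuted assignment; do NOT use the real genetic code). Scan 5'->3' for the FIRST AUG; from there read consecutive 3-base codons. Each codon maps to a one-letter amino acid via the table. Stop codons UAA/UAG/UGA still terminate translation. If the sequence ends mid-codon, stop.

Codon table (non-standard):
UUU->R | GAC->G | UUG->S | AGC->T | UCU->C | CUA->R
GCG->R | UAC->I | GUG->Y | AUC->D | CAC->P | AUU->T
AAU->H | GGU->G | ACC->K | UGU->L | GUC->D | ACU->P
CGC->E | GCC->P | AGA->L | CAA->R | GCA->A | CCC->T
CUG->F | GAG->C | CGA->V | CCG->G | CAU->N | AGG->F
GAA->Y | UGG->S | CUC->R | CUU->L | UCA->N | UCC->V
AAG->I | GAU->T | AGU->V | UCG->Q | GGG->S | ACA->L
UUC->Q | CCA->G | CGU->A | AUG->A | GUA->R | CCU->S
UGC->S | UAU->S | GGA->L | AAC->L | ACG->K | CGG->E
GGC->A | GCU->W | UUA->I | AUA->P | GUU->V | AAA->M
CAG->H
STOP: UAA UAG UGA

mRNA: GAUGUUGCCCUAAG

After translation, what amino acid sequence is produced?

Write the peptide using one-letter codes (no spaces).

start AUG at pos 1
pos 1: AUG -> A; peptide=A
pos 4: UUG -> S; peptide=AS
pos 7: CCC -> T; peptide=AST
pos 10: UAA -> STOP

Answer: AST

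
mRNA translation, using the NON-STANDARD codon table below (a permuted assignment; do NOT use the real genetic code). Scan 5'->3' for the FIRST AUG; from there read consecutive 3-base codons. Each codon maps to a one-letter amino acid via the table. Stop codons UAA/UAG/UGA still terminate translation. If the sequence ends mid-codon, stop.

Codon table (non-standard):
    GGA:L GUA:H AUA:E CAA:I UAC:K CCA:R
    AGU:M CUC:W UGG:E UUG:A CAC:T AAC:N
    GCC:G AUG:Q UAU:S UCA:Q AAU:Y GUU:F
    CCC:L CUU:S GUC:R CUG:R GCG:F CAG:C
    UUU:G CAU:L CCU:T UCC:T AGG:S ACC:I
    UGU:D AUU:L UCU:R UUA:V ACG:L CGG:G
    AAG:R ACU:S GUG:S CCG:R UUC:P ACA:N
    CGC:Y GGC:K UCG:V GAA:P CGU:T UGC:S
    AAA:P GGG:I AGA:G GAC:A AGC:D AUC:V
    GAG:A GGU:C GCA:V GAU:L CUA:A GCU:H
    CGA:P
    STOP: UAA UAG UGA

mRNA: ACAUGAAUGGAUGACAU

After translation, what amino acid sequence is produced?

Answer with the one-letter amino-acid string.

start AUG at pos 2
pos 2: AUG -> Q; peptide=Q
pos 5: AAU -> Y; peptide=QY
pos 8: GGA -> L; peptide=QYL
pos 11: UGA -> STOP

Answer: QYL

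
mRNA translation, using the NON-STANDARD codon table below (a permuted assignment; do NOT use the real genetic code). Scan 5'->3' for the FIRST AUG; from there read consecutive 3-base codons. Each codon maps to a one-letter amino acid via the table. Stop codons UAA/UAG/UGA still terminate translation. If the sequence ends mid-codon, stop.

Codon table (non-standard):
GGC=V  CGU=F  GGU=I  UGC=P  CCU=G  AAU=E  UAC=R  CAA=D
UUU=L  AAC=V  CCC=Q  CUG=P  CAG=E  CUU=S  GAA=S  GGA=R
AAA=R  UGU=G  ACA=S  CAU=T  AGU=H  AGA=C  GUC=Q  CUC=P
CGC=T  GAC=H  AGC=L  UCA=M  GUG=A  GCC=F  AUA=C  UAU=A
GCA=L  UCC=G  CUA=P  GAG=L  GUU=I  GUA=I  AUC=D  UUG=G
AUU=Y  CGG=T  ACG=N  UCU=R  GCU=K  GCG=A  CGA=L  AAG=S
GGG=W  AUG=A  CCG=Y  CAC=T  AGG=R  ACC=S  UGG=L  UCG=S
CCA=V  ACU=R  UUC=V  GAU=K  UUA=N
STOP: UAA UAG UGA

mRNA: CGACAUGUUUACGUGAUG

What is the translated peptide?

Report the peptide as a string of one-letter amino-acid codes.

Answer: ALN

Derivation:
start AUG at pos 4
pos 4: AUG -> A; peptide=A
pos 7: UUU -> L; peptide=AL
pos 10: ACG -> N; peptide=ALN
pos 13: UGA -> STOP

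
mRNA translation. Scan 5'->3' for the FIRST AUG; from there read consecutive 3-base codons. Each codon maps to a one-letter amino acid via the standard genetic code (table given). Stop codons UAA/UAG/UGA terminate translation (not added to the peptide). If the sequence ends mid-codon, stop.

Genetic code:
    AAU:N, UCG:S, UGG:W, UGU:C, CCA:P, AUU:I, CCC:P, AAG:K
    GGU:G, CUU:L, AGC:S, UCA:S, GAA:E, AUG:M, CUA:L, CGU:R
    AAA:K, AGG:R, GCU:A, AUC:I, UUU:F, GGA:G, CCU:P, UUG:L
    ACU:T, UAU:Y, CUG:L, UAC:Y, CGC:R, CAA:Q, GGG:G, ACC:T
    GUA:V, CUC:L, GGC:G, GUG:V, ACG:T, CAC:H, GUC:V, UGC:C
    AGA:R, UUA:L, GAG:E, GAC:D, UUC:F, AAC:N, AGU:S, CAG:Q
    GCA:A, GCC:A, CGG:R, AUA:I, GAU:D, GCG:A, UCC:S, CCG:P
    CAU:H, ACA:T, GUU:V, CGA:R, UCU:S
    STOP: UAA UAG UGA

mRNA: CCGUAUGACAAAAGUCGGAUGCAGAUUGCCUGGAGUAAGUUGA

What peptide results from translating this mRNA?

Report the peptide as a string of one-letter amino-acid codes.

Answer: MTKVGCRLPGVS

Derivation:
start AUG at pos 4
pos 4: AUG -> M; peptide=M
pos 7: ACA -> T; peptide=MT
pos 10: AAA -> K; peptide=MTK
pos 13: GUC -> V; peptide=MTKV
pos 16: GGA -> G; peptide=MTKVG
pos 19: UGC -> C; peptide=MTKVGC
pos 22: AGA -> R; peptide=MTKVGCR
pos 25: UUG -> L; peptide=MTKVGCRL
pos 28: CCU -> P; peptide=MTKVGCRLP
pos 31: GGA -> G; peptide=MTKVGCRLPG
pos 34: GUA -> V; peptide=MTKVGCRLPGV
pos 37: AGU -> S; peptide=MTKVGCRLPGVS
pos 40: UGA -> STOP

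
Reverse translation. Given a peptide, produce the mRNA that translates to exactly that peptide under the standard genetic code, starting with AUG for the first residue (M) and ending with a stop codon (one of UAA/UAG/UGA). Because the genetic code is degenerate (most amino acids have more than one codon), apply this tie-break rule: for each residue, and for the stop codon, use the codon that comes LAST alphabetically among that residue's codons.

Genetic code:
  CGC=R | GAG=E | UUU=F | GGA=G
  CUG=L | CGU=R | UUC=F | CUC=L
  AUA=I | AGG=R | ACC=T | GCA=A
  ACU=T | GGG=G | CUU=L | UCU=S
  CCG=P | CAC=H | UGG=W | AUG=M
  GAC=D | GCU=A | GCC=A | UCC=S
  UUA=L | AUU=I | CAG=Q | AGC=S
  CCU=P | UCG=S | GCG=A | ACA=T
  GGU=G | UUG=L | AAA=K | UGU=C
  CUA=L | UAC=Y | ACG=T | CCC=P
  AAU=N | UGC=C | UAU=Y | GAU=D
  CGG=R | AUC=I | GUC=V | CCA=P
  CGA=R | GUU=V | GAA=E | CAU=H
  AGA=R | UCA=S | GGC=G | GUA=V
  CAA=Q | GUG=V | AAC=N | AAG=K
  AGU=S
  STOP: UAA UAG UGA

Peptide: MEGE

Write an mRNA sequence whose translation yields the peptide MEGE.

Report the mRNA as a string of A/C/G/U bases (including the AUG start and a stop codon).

Answer: mRNA: AUGGAGGGUGAGUGA

Derivation:
residue 1: M -> AUG (start codon)
residue 2: E codons sorted = GAA,GAG -> pick last = GAG
residue 3: G codons sorted = GGA,GGC,GGG,GGU -> pick last = GGU
residue 4: E codons sorted = GAA,GAG -> pick last = GAG
terminator: stop codons sorted = UAA,UAG,UGA -> pick last = UGA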